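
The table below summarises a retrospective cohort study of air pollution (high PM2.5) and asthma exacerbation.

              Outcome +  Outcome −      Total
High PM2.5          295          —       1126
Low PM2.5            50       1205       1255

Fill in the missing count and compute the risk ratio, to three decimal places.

6.576

The missing cell is in the exposed row: 1126 − 295 = 831.
So a = 295, b = 831, c = 50, d = 1205.
RR = [a/(a+b)] / [c/(c+d)] = (295/1126) / (50/1255) = 0.26199/0.03984 = 6.57593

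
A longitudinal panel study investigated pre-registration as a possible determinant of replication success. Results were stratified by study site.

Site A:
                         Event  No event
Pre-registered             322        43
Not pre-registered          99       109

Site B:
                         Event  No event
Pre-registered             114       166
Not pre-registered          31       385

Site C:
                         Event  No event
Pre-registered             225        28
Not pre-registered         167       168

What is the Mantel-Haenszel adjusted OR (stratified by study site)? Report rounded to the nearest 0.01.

8.28

OR_MH = Σ(aᵢdᵢ/nᵢ) / Σ(bᵢcᵢ/nᵢ), where nᵢ is the stratum total.
Stratum 1 (Site A): n = 573; a·d/n = 322·109/573 = 61.2531; b·c/n = 43·99/573 = 7.4293
Stratum 2 (Site B): n = 696; a·d/n = 114·385/696 = 63.0603; b·c/n = 166·31/696 = 7.3937
Stratum 3 (Site C): n = 588; a·d/n = 225·168/588 = 64.2857; b·c/n = 28·167/588 = 7.9524
OR_MH = (61.2531 + 63.0603 + 64.2857) / (7.4293 + 7.3937 + 7.9524) = 188.5991 / 22.7754 = 8.28083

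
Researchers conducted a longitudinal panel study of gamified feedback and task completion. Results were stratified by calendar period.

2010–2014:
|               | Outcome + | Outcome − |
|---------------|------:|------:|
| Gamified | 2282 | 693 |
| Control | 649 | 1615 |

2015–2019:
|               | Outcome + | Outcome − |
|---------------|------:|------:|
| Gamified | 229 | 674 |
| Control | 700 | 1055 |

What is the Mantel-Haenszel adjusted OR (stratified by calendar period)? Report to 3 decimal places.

OR_MH = Σ(aᵢdᵢ/nᵢ) / Σ(bᵢcᵢ/nᵢ), where nᵢ is the stratum total.
Stratum 1 (2010–2014): n = 5239; a·d/n = 2282·1615/5239 = 703.4606; b·c/n = 693·649/5239 = 85.8479
Stratum 2 (2015–2019): n = 2658; a·d/n = 229·1055/2658 = 90.8935; b·c/n = 674·700/2658 = 177.5019
OR_MH = (703.4606 + 90.8935) / (85.8479 + 177.5019) = 794.3541 / 263.3498 = 3.01635

3.016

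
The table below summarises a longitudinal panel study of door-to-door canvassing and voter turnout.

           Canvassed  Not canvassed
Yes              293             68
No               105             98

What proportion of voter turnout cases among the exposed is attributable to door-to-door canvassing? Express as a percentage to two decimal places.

44.36

Reading the table with exposure as columns: a = 293 (Canvassed, case), b = 105 (Canvassed, non-case), c = 68 (Not canvassed, case), d = 98.
Risk in exposed = 293/398 = 0.73618; risk in unexposed = 68/166 = 0.40964.
RR = 0.73618/0.40964 = 1.79715
AR% = (RR − 1)/RR × 100 = (1.79715 − 1)/1.79715 × 100 = 44.3563%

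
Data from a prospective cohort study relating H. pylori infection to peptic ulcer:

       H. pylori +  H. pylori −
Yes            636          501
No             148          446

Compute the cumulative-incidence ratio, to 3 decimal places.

Reading the table with exposure as columns: a = 636 (H. pylori +, case), b = 148 (H. pylori +, non-case), c = 501 (H. pylori −, case), d = 446.
Risk in exposed = 636/784 = 0.81122; risk in unexposed = 501/947 = 0.52904.
RR = 0.81122 / 0.52904 = 1.53339
The risk among the exposed is 1.53 times that among the unexposed.

1.533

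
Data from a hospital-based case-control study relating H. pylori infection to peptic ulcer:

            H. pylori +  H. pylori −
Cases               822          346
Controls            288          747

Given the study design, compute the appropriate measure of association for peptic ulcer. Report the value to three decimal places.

Reading the table with exposure as columns: a = 822 (H. pylori +, case), b = 288 (H. pylori +, non-case), c = 346 (H. pylori −, case), d = 747.
This is a hospital-based case-control study: participants were sampled on outcome status, so risks in the source population cannot be estimated directly — relative risk is not valid here. The odds ratio is the appropriate measure.
OR = (a·d)/(b·c) = (822 × 747) / (288 × 346) = 614034 / 99648 = 6.16203

6.162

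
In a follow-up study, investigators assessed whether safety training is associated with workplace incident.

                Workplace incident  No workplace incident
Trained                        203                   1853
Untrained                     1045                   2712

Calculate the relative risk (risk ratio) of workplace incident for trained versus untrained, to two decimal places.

Cells: a = 203, b = 1853, c = 1045, d = 2712.
Risk in exposed = 203/2056 = 0.09874; risk in unexposed = 1045/3757 = 0.27815.
RR = 0.09874 / 0.27815 = 0.35498
The risk is 65% lower among the exposed than among the unexposed.

0.35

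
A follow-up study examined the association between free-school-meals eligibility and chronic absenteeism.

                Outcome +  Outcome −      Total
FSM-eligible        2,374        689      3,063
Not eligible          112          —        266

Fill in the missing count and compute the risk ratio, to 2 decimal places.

1.84

The missing cell is in the unexposed row: 266 − 112 = 154.
So a = 2374, b = 689, c = 112, d = 154.
RR = [a/(a+b)] / [c/(c+d)] = (2374/3063) / (112/266) = 0.77506/0.42105 = 1.84076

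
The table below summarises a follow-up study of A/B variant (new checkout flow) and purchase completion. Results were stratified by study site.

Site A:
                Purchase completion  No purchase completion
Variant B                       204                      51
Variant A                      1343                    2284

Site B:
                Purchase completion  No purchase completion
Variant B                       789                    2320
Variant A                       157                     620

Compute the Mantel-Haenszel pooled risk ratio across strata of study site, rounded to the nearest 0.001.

RR_MH = Σ(aᵢ·n₀ᵢ/nᵢ) / Σ(cᵢ·n₁ᵢ/nᵢ), with n₁ᵢ = aᵢ+bᵢ (exposed), n₀ᵢ = cᵢ+dᵢ (unexposed), nᵢ = n₁ᵢ+n₀ᵢ.
Stratum 1 (Site A): n₁ = 255, n₀ = 3627, n = 3882; a·n₀/n = 204·3627/3882 = 190.5997; c·n₁/n = 1343·255/3882 = 88.2187
Stratum 2 (Site B): n₁ = 3109, n₀ = 777, n = 3886; a·n₀/n = 789·777/3886 = 157.7594; c·n₁/n = 157·3109/3886 = 125.6081
RR_MH = (190.5997 + 157.7594) / (88.2187 + 125.6081) = 348.3591 / 213.8268 = 1.62916

1.629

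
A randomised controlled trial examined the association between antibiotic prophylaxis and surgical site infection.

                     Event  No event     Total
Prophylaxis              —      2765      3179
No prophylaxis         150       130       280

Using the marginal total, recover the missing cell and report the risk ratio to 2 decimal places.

The missing cell is in the exposed row: 3179 − 2765 = 414.
So a = 414, b = 2765, c = 150, d = 130.
RR = [a/(a+b)] / [c/(c+d)] = (414/3179) / (150/280) = 0.13023/0.53571 = 0.24310

0.24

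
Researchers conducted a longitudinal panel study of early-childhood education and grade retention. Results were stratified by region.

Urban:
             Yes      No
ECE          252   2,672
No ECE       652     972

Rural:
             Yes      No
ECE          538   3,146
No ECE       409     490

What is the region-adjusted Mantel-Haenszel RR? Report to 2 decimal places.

RR_MH = Σ(aᵢ·n₀ᵢ/nᵢ) / Σ(cᵢ·n₁ᵢ/nᵢ), with n₁ᵢ = aᵢ+bᵢ (exposed), n₀ᵢ = cᵢ+dᵢ (unexposed), nᵢ = n₁ᵢ+n₀ᵢ.
Stratum 1 (Urban): n₁ = 2924, n₀ = 1624, n = 4548; a·n₀/n = 252·1624/4548 = 89.9842; c·n₁/n = 652·2924/4548 = 419.1838
Stratum 2 (Rural): n₁ = 3684, n₀ = 899, n = 4583; a·n₀/n = 538·899/4583 = 105.5339; c·n₁/n = 409·3684/4583 = 328.7707
RR_MH = (89.9842 + 105.5339) / (419.1838 + 328.7707) = 195.5181 / 747.9545 = 0.26140

0.26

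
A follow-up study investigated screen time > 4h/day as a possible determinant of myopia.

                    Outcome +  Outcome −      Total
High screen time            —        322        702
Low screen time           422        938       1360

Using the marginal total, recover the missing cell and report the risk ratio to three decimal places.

1.745

The missing cell is in the exposed row: 702 − 322 = 380.
So a = 380, b = 322, c = 422, d = 938.
RR = [a/(a+b)] / [c/(c+d)] = (380/702) / (422/1360) = 0.54131/0.31029 = 1.74451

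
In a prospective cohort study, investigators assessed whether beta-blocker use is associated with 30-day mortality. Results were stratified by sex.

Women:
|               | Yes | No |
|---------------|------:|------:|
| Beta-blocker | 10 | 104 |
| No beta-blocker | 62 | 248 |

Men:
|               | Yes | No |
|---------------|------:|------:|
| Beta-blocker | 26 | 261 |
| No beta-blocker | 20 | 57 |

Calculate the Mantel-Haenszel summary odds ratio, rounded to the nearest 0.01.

0.34

OR_MH = Σ(aᵢdᵢ/nᵢ) / Σ(bᵢcᵢ/nᵢ), where nᵢ is the stratum total.
Stratum 1 (Women): n = 424; a·d/n = 10·248/424 = 5.8491; b·c/n = 104·62/424 = 15.2075
Stratum 2 (Men): n = 364; a·d/n = 26·57/364 = 4.0714; b·c/n = 261·20/364 = 14.3407
OR_MH = (5.8491 + 4.0714) / (15.2075 + 14.3407) = 9.9205 / 29.5482 = 0.33574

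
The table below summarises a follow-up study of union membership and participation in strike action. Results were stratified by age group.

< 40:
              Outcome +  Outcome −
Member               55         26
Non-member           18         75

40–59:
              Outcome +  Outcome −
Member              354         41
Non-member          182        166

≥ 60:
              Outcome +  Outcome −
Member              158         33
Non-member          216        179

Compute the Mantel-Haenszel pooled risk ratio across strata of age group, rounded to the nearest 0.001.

RR_MH = Σ(aᵢ·n₀ᵢ/nᵢ) / Σ(cᵢ·n₁ᵢ/nᵢ), with n₁ᵢ = aᵢ+bᵢ (exposed), n₀ᵢ = cᵢ+dᵢ (unexposed), nᵢ = n₁ᵢ+n₀ᵢ.
Stratum 1 (< 40): n₁ = 81, n₀ = 93, n = 174; a·n₀/n = 55·93/174 = 29.3966; c·n₁/n = 18·81/174 = 8.3793
Stratum 2 (40–59): n₁ = 395, n₀ = 348, n = 743; a·n₀/n = 354·348/743 = 165.8035; c·n₁/n = 182·395/743 = 96.7564
Stratum 3 (≥ 60): n₁ = 191, n₀ = 395, n = 586; a·n₀/n = 158·395/586 = 106.5017; c·n₁/n = 216·191/586 = 70.4027
RR_MH = (29.3966 + 165.8035 + 106.5017) / (8.3793 + 96.7564 + 70.4027) = 301.7018 / 175.5384 = 1.71872

1.719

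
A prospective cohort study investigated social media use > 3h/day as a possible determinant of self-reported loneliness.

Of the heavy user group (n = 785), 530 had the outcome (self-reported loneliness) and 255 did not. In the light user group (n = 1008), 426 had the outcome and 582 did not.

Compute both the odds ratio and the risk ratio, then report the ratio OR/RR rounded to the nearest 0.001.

From the description: a = 530, b = 255, c = 426, d = 582.
OR = (530·582)/(255·426) = 308460/108630 = 2.83955
Risk in exposed = 530/785 = 0.67516; risk in unexposed = 426/1008 = 0.42262; RR = 1.59756
OR/RR = 2.83955 / 1.59756 = 1.77743
The outcome is not rare, so the OR lies further from 1 than the RR.

1.777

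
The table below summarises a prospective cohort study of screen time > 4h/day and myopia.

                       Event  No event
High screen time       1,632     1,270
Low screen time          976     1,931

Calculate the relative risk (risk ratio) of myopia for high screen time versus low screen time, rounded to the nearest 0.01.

1.68

Cells: a = 1632, b = 1270, c = 976, d = 1931.
Risk in exposed = 1632/2902 = 0.56237; risk in unexposed = 976/2907 = 0.33574.
RR = 0.56237 / 0.33574 = 1.67501
The risk among the exposed is 1.68 times that among the unexposed.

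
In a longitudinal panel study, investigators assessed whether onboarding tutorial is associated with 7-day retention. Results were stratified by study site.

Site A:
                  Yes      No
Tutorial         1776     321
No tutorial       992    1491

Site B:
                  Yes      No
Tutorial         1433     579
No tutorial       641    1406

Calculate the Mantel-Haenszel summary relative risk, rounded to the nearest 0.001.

2.184

RR_MH = Σ(aᵢ·n₀ᵢ/nᵢ) / Σ(cᵢ·n₁ᵢ/nᵢ), with n₁ᵢ = aᵢ+bᵢ (exposed), n₀ᵢ = cᵢ+dᵢ (unexposed), nᵢ = n₁ᵢ+n₀ᵢ.
Stratum 1 (Site A): n₁ = 2097, n₀ = 2483, n = 4580; a·n₀/n = 1776·2483/4580 = 962.8402; c·n₁/n = 992·2097/4580 = 454.1974
Stratum 2 (Site B): n₁ = 2012, n₀ = 2047, n = 4059; a·n₀/n = 1433·2047/4059 = 722.6782; c·n₁/n = 641·2012/4059 = 317.7364
RR_MH = (962.8402 + 722.6782) / (454.1974 + 317.7364) = 1685.5184 / 771.9338 = 2.18350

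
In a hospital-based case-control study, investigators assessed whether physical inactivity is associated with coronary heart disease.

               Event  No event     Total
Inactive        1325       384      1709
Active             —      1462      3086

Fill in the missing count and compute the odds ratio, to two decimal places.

The missing cell is in the unexposed row: 3086 − 1462 = 1624.
So a = 1325, b = 384, c = 1624, d = 1462.
OR = (a·d)/(b·c) = (1325 × 1462) / (384 × 1624) = 1937150 / 623616 = 3.10632

3.11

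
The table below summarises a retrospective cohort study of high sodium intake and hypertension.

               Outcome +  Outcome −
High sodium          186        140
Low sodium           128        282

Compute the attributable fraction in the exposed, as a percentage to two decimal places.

Cells: a = 186, b = 140, c = 128, d = 282.
Risk in exposed = 186/326 = 0.57055; risk in unexposed = 128/410 = 0.31220.
RR = 0.57055/0.31220 = 1.82755
AR% = (RR − 1)/RR × 100 = (1.82755 − 1)/1.82755 × 100 = 45.2819%

45.28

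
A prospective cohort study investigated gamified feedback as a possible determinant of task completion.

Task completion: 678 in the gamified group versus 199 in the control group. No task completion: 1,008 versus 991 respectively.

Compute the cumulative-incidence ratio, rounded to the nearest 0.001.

2.405

From the description: a = 678, b = 1008, c = 199, d = 991.
Risk in exposed = 678/1686 = 0.40214; risk in unexposed = 199/1190 = 0.16723.
RR = 0.40214 / 0.16723 = 2.40473
The risk among the exposed is 2.40 times that among the unexposed.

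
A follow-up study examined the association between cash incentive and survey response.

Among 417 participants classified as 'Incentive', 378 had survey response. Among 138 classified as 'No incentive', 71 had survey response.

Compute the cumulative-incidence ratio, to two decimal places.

From the description: a = 378, b = 39, c = 71, d = 67.
Risk in exposed = 378/417 = 0.90647; risk in unexposed = 71/138 = 0.51449.
RR = 0.90647 / 0.51449 = 1.76188
The risk among the exposed is 1.76 times that among the unexposed.

1.76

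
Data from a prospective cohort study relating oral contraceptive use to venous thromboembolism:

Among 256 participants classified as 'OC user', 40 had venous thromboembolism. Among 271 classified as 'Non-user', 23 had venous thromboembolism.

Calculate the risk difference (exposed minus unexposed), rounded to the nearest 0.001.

From the description: a = 40, b = 216, c = 23, d = 248.
Risk in exposed = 40/256 = 0.156250; risk in unexposed = 23/271 = 0.084871.
Risk difference = 0.156250 − 0.084871 = 0.071379

0.071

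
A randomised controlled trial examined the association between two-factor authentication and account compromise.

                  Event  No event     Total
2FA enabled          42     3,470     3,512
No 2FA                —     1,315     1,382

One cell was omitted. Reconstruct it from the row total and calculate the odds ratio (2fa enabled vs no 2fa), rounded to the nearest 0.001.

0.238

The missing cell is in the unexposed row: 1382 − 1315 = 67.
So a = 42, b = 3470, c = 67, d = 1315.
OR = (a·d)/(b·c) = (42 × 1315) / (3470 × 67) = 55230 / 232490 = 0.23756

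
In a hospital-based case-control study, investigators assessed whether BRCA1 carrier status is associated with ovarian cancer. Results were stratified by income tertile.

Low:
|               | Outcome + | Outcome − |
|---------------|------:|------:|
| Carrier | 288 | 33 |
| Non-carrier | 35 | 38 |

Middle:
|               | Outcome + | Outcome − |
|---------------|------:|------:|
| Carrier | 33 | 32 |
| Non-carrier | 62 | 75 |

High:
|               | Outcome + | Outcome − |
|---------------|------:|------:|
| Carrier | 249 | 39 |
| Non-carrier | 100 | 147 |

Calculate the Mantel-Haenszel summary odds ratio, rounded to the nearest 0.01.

OR_MH = Σ(aᵢdᵢ/nᵢ) / Σ(bᵢcᵢ/nᵢ), where nᵢ is the stratum total.
Stratum 1 (Low): n = 394; a·d/n = 288·38/394 = 27.7766; b·c/n = 33·35/394 = 2.9315
Stratum 2 (Middle): n = 202; a·d/n = 33·75/202 = 12.2525; b·c/n = 32·62/202 = 9.8218
Stratum 3 (High): n = 535; a·d/n = 249·147/535 = 68.4168; b·c/n = 39·100/535 = 7.2897
OR_MH = (27.7766 + 12.2525 + 68.4168) / (2.9315 + 9.8218 + 7.2897) = 108.4459 / 20.0430 = 5.41067

5.41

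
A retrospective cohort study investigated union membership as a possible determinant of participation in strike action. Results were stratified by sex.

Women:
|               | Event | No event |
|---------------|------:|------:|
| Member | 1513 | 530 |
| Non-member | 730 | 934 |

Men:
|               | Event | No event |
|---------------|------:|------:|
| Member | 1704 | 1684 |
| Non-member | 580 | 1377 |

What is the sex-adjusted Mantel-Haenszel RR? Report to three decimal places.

1.692

RR_MH = Σ(aᵢ·n₀ᵢ/nᵢ) / Σ(cᵢ·n₁ᵢ/nᵢ), with n₁ᵢ = aᵢ+bᵢ (exposed), n₀ᵢ = cᵢ+dᵢ (unexposed), nᵢ = n₁ᵢ+n₀ᵢ.
Stratum 1 (Women): n₁ = 2043, n₀ = 1664, n = 3707; a·n₀/n = 1513·1664/3707 = 679.1562; c·n₁/n = 730·2043/3707 = 402.3172
Stratum 2 (Men): n₁ = 3388, n₀ = 1957, n = 5345; a·n₀/n = 1704·1957/5345 = 623.8967; c·n₁/n = 580·3388/5345 = 367.6408
RR_MH = (679.1562 + 623.8967) / (402.3172 + 367.6408) = 1303.0529 / 769.9580 = 1.69237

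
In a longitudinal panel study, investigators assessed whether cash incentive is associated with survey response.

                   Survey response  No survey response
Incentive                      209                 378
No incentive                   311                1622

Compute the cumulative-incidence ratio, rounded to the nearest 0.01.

Cells: a = 209, b = 378, c = 311, d = 1622.
Risk in exposed = 209/587 = 0.35605; risk in unexposed = 311/1933 = 0.16089.
RR = 0.35605 / 0.16089 = 2.21299
The risk among the exposed is 2.21 times that among the unexposed.

2.21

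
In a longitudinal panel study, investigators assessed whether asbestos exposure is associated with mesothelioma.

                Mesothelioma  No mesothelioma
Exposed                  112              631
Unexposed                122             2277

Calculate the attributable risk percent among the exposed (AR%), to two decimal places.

66.26

Cells: a = 112, b = 631, c = 122, d = 2277.
Risk in exposed = 112/743 = 0.15074; risk in unexposed = 122/2399 = 0.05085.
RR = 0.15074/0.05085 = 2.96415
AR% = (RR − 1)/RR × 100 = (2.96415 − 1)/2.96415 × 100 = 66.2635%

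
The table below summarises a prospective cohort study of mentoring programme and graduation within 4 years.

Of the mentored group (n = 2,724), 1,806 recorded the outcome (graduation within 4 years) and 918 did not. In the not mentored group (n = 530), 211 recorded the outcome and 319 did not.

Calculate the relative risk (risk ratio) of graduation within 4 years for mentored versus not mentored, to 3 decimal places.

1.665

From the description: a = 1806, b = 918, c = 211, d = 319.
Risk in exposed = 1806/2724 = 0.66300; risk in unexposed = 211/530 = 0.39811.
RR = 0.66300 / 0.39811 = 1.66534
The risk among the exposed is 1.67 times that among the unexposed.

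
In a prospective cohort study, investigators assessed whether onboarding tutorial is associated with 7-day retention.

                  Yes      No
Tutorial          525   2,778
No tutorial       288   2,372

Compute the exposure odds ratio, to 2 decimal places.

Cells: a = 525, b = 2778, c = 288, d = 2372.
OR = (a·d)/(b·c) = (525 × 2372) / (2778 × 288) = 1245300 / 800064 = 1.55650
The odds of 7-day retention are about 1.56 times as high in the tutorial group.

1.56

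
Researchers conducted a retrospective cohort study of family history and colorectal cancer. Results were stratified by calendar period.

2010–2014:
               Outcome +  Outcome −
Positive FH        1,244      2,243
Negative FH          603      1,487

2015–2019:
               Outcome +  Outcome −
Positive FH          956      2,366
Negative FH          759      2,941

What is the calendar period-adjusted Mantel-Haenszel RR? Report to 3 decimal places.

1.318

RR_MH = Σ(aᵢ·n₀ᵢ/nᵢ) / Σ(cᵢ·n₁ᵢ/nᵢ), with n₁ᵢ = aᵢ+bᵢ (exposed), n₀ᵢ = cᵢ+dᵢ (unexposed), nᵢ = n₁ᵢ+n₀ᵢ.
Stratum 1 (2010–2014): n₁ = 3487, n₀ = 2090, n = 5577; a·n₀/n = 1244·2090/5577 = 466.1933; c·n₁/n = 603·3487/5577 = 377.0237
Stratum 2 (2015–2019): n₁ = 3322, n₀ = 3700, n = 7022; a·n₀/n = 956·3700/7022 = 503.7311; c·n₁/n = 759·3322/7022 = 359.0712
RR_MH = (466.1933 + 503.7311) / (377.0237 + 359.0712) = 969.9244 / 736.0949 = 1.31766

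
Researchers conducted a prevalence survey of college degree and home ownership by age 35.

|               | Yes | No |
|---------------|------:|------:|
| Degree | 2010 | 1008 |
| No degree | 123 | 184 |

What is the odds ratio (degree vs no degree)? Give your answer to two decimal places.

Cells: a = 2010, b = 1008, c = 123, d = 184.
OR = (a·d)/(b·c) = (2010 × 184) / (1008 × 123) = 369840 / 123984 = 2.98297
The odds of home ownership by age 35 are about 2.98 times as high in the degree group.

2.98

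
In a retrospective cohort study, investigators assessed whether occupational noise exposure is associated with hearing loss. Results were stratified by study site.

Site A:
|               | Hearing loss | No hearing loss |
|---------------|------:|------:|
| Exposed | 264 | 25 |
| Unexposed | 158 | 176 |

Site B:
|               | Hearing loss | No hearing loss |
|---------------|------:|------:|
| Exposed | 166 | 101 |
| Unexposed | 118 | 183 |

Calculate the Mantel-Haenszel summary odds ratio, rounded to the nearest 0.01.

OR_MH = Σ(aᵢdᵢ/nᵢ) / Σ(bᵢcᵢ/nᵢ), where nᵢ is the stratum total.
Stratum 1 (Site A): n = 623; a·d/n = 264·176/623 = 74.5811; b·c/n = 25·158/623 = 6.3403
Stratum 2 (Site B): n = 568; a·d/n = 166·183/568 = 53.4824; b·c/n = 101·118/568 = 20.9824
OR_MH = (74.5811 + 53.4824) / (6.3403 + 20.9824) = 128.0635 / 27.3227 = 4.68707

4.69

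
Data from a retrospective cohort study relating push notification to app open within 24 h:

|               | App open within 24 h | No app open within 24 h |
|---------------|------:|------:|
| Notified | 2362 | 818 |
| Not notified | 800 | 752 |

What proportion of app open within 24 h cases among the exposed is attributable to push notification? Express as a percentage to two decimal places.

30.60

Cells: a = 2362, b = 818, c = 800, d = 752.
Risk in exposed = 2362/3180 = 0.74277; risk in unexposed = 800/1552 = 0.51546.
RR = 0.74277/0.51546 = 1.44097
AR% = (RR − 1)/RR × 100 = (1.44097 − 1)/1.44097 × 100 = 30.6022%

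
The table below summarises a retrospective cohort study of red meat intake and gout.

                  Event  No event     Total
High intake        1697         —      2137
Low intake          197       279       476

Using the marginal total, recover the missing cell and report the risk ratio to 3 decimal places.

1.919

The missing cell is in the exposed row: 2137 − 1697 = 440.
So a = 1697, b = 440, c = 197, d = 279.
RR = [a/(a+b)] / [c/(c+d)] = (1697/2137) / (197/476) = 0.79410/0.41387 = 1.91875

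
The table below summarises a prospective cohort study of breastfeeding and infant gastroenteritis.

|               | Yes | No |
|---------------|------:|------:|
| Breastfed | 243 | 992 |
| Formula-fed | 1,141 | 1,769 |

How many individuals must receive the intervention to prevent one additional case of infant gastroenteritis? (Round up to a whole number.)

6

Risk in treated group = 243/1235 = 0.19676; risk in control = 1141/2910 = 0.39210.
Absolute risk reduction = 0.39210 − 0.19676 = 0.19534
NNT = 1 / ARR = 1 / 0.19534 = 5.119 → round up → 6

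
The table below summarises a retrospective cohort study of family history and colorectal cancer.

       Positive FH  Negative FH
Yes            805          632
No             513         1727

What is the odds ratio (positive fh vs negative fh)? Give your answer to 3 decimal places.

Reading the table with exposure as columns: a = 805 (Positive FH, case), b = 513 (Positive FH, non-case), c = 632 (Negative FH, case), d = 1727.
OR = (a·d)/(b·c) = (805 × 1727) / (513 × 632) = 1390235 / 324216 = 4.28799
The odds of colorectal cancer are about 4.29 times as high in the positive fh group.

4.288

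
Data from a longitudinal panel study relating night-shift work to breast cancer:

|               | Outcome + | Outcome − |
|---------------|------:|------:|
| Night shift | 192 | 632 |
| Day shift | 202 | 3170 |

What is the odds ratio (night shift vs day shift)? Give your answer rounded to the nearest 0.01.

Cells: a = 192, b = 632, c = 202, d = 3170.
OR = (a·d)/(b·c) = (192 × 3170) / (632 × 202) = 608640 / 127664 = 4.76751
The odds of breast cancer are about 4.77 times as high in the night shift group.

4.77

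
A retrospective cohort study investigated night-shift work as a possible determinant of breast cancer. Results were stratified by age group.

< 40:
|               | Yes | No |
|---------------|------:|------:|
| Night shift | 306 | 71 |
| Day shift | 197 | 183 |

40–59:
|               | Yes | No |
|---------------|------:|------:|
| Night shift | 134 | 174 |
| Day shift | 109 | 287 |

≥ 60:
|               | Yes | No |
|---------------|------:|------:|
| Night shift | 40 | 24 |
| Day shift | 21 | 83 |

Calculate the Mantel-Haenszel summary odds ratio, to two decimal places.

3.06

OR_MH = Σ(aᵢdᵢ/nᵢ) / Σ(bᵢcᵢ/nᵢ), where nᵢ is the stratum total.
Stratum 1 (< 40): n = 757; a·d/n = 306·183/757 = 73.9736; b·c/n = 71·197/757 = 18.4769
Stratum 2 (40–59): n = 704; a·d/n = 134·287/704 = 54.6278; b·c/n = 174·109/704 = 26.9403
Stratum 3 (≥ 60): n = 168; a·d/n = 40·83/168 = 19.7619; b·c/n = 24·21/168 = 3.0000
OR_MH = (73.9736 + 54.6278 + 19.7619) / (18.4769 + 26.9403 + 3.0000) = 148.3633 / 48.4172 = 3.06427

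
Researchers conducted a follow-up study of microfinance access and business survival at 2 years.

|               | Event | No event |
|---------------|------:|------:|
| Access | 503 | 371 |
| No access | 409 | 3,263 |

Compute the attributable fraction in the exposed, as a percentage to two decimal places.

Cells: a = 503, b = 371, c = 409, d = 3263.
Risk in exposed = 503/874 = 0.57551; risk in unexposed = 409/3672 = 0.11138.
RR = 0.57551/0.11138 = 5.16697
AR% = (RR − 1)/RR × 100 = (5.16697 − 1)/5.16697 × 100 = 80.6463%

80.65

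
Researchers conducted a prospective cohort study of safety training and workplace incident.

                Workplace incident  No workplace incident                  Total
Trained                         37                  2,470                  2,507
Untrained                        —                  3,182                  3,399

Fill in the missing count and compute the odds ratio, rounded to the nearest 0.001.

The missing cell is in the unexposed row: 3399 − 3182 = 217.
So a = 37, b = 2470, c = 217, d = 3182.
OR = (a·d)/(b·c) = (37 × 3182) / (2470 × 217) = 117734 / 535990 = 0.21966

0.220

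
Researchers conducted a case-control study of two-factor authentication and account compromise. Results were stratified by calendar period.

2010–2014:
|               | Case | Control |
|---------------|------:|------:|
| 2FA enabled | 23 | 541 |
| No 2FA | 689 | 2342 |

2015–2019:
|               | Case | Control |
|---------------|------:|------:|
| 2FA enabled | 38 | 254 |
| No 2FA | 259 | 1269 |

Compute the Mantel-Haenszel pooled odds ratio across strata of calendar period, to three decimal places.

0.297

OR_MH = Σ(aᵢdᵢ/nᵢ) / Σ(bᵢcᵢ/nᵢ), where nᵢ is the stratum total.
Stratum 1 (2010–2014): n = 3595; a·d/n = 23·2342/3595 = 14.9836; b·c/n = 541·689/3595 = 103.6854
Stratum 2 (2015–2019): n = 1820; a·d/n = 38·1269/1820 = 26.4956; b·c/n = 254·259/1820 = 36.1462
OR_MH = (14.9836 + 26.4956) / (103.6854 + 36.1462) = 41.4792 / 139.8316 = 0.29664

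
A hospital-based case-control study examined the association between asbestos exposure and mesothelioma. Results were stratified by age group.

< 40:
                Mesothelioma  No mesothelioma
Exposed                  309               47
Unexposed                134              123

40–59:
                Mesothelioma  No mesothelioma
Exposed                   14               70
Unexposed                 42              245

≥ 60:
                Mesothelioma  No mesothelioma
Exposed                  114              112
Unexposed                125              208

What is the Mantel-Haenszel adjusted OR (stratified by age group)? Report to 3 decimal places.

2.629

OR_MH = Σ(aᵢdᵢ/nᵢ) / Σ(bᵢcᵢ/nᵢ), where nᵢ is the stratum total.
Stratum 1 (< 40): n = 613; a·d/n = 309·123/613 = 62.0016; b·c/n = 47·134/613 = 10.2741
Stratum 2 (40–59): n = 371; a·d/n = 14·245/371 = 9.2453; b·c/n = 70·42/371 = 7.9245
Stratum 3 (≥ 60): n = 559; a·d/n = 114·208/559 = 42.4186; b·c/n = 112·125/559 = 25.0447
OR_MH = (62.0016 + 9.2453 + 42.4186) / (10.2741 + 7.9245 + 25.0447) = 113.6655 / 43.2433 = 2.62851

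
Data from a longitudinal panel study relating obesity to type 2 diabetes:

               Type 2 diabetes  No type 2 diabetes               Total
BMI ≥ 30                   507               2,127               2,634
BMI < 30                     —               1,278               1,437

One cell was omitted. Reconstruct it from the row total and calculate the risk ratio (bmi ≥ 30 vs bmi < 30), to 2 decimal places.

1.74

The missing cell is in the unexposed row: 1437 − 1278 = 159.
So a = 507, b = 2127, c = 159, d = 1278.
RR = [a/(a+b)] / [c/(c+d)] = (507/2634) / (159/1437) = 0.19248/0.11065 = 1.73961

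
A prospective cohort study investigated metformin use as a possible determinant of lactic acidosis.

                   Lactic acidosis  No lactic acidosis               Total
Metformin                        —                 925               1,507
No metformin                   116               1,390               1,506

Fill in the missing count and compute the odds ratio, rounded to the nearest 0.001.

7.539

The missing cell is in the exposed row: 1507 − 925 = 582.
So a = 582, b = 925, c = 116, d = 1390.
OR = (a·d)/(b·c) = (582 × 1390) / (925 × 116) = 808980 / 107300 = 7.53942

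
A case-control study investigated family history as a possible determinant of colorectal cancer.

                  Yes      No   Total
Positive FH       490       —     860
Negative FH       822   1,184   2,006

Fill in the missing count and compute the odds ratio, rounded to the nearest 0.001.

1.908

The missing cell is in the exposed row: 860 − 490 = 370.
So a = 490, b = 370, c = 822, d = 1184.
OR = (a·d)/(b·c) = (490 × 1184) / (370 × 822) = 580160 / 304140 = 1.90754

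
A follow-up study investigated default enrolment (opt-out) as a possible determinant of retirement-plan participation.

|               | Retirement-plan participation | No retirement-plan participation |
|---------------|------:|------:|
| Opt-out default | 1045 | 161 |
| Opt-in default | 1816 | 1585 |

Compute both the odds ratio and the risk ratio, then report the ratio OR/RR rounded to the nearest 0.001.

3.491

Cells: a = 1045, b = 161, c = 1816, d = 1585.
OR = (1045·1585)/(161·1816) = 1656325/292376 = 5.66505
Risk in exposed = 1045/1206 = 0.86650; risk in unexposed = 1816/3401 = 0.53396; RR = 1.62278
OR/RR = 5.66505 / 1.62278 = 3.49095
The outcome is not rare, so the OR lies further from 1 than the RR.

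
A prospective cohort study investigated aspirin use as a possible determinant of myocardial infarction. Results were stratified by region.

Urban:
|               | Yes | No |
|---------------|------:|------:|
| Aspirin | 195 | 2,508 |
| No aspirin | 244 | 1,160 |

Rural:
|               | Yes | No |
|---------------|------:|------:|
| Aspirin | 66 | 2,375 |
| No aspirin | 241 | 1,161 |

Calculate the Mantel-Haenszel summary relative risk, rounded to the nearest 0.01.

0.29

RR_MH = Σ(aᵢ·n₀ᵢ/nᵢ) / Σ(cᵢ·n₁ᵢ/nᵢ), with n₁ᵢ = aᵢ+bᵢ (exposed), n₀ᵢ = cᵢ+dᵢ (unexposed), nᵢ = n₁ᵢ+n₀ᵢ.
Stratum 1 (Urban): n₁ = 2703, n₀ = 1404, n = 4107; a·n₀/n = 195·1404/4107 = 66.6618; c·n₁/n = 244·2703/4107 = 160.5873
Stratum 2 (Rural): n₁ = 2441, n₀ = 1402, n = 3843; a·n₀/n = 66·1402/3843 = 24.0781; c·n₁/n = 241·2441/3843 = 153.0786
RR_MH = (66.6618 + 24.0781) / (160.5873 + 153.0786) = 90.7399 / 313.6659 = 0.28929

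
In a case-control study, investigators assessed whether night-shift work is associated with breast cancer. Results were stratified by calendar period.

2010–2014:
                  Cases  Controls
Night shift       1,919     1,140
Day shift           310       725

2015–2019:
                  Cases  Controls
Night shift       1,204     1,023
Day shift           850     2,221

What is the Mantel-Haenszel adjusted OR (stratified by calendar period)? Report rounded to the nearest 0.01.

3.37

OR_MH = Σ(aᵢdᵢ/nᵢ) / Σ(bᵢcᵢ/nᵢ), where nᵢ is the stratum total.
Stratum 1 (2010–2014): n = 4094; a·d/n = 1919·725/4094 = 339.8327; b·c/n = 1140·310/4094 = 86.3214
Stratum 2 (2015–2019): n = 5298; a·d/n = 1204·2221/5298 = 504.7346; b·c/n = 1023·850/5298 = 164.1280
OR_MH = (339.8327 + 504.7346) / (86.3214 + 164.1280) = 844.5673 / 250.4494 = 3.37221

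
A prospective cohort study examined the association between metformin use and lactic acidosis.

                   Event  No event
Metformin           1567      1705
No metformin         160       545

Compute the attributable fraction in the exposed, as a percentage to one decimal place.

Cells: a = 1567, b = 1705, c = 160, d = 545.
Risk in exposed = 1567/3272 = 0.47891; risk in unexposed = 160/705 = 0.22695.
RR = 0.47891/0.22695 = 2.11021
AR% = (RR − 1)/RR × 100 = (2.11021 − 1)/2.11021 × 100 = 52.6113%

52.6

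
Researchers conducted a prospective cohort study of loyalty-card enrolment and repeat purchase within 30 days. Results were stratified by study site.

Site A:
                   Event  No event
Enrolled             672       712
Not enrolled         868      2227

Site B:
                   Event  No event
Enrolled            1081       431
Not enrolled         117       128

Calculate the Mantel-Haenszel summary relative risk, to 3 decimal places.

RR_MH = Σ(aᵢ·n₀ᵢ/nᵢ) / Σ(cᵢ·n₁ᵢ/nᵢ), with n₁ᵢ = aᵢ+bᵢ (exposed), n₀ᵢ = cᵢ+dᵢ (unexposed), nᵢ = n₁ᵢ+n₀ᵢ.
Stratum 1 (Site A): n₁ = 1384, n₀ = 3095, n = 4479; a·n₀/n = 672·3095/4479 = 464.3537; c·n₁/n = 868·1384/4479 = 268.2099
Stratum 2 (Site B): n₁ = 1512, n₀ = 245, n = 1757; a·n₀/n = 1081·245/1757 = 150.7371; c·n₁/n = 117·1512/1757 = 100.6853
RR_MH = (464.3537 + 150.7371) / (268.2099 + 100.6853) = 615.0907 / 368.8951 = 1.66739

1.667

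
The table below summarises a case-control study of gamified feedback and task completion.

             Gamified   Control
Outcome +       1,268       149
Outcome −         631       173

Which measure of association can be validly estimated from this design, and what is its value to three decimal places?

2.333

Reading the table with exposure as columns: a = 1268 (Gamified, case), b = 631 (Gamified, non-case), c = 149 (Control, case), d = 173.
This is a case-control study: participants were sampled on outcome status, so risks in the source population cannot be estimated directly — relative risk is not valid here. The odds ratio is the appropriate measure.
OR = (a·d)/(b·c) = (1268 × 173) / (631 × 149) = 219364 / 94019 = 2.33319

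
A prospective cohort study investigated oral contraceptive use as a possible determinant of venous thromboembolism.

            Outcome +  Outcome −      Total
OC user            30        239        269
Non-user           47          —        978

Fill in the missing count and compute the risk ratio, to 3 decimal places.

2.321

The missing cell is in the unexposed row: 978 − 47 = 931.
So a = 30, b = 239, c = 47, d = 931.
RR = [a/(a+b)] / [c/(c+d)] = (30/269) / (47/978) = 0.11152/0.04806 = 2.32065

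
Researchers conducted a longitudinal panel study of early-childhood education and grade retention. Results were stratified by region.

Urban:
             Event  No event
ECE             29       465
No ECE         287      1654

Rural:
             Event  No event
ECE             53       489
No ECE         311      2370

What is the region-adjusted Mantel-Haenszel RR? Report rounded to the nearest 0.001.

0.608

RR_MH = Σ(aᵢ·n₀ᵢ/nᵢ) / Σ(cᵢ·n₁ᵢ/nᵢ), with n₁ᵢ = aᵢ+bᵢ (exposed), n₀ᵢ = cᵢ+dᵢ (unexposed), nᵢ = n₁ᵢ+n₀ᵢ.
Stratum 1 (Urban): n₁ = 494, n₀ = 1941, n = 2435; a·n₀/n = 29·1941/2435 = 23.1166; c·n₁/n = 287·494/2435 = 58.2251
Stratum 2 (Rural): n₁ = 542, n₀ = 2681, n = 3223; a·n₀/n = 53·2681/3223 = 44.0872; c·n₁/n = 311·542/3223 = 52.2997
RR_MH = (23.1166 + 44.0872) / (58.2251 + 52.2997) = 67.2038 / 110.5248 = 0.60804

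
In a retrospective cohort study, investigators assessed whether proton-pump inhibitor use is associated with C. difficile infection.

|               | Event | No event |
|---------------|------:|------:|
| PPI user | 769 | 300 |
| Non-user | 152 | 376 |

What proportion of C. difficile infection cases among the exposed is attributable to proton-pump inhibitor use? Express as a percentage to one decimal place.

60.0

Cells: a = 769, b = 300, c = 152, d = 376.
Risk in exposed = 769/1069 = 0.71936; risk in unexposed = 152/528 = 0.28788.
RR = 0.71936/0.28788 = 2.49884
AR% = (RR − 1)/RR × 100 = (2.49884 − 1)/2.49884 × 100 = 59.9815%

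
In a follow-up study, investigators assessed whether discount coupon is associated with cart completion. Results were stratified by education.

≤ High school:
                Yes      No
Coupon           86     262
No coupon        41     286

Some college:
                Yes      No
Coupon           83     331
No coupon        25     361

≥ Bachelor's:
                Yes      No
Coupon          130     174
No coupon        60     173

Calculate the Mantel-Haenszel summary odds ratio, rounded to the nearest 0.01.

OR_MH = Σ(aᵢdᵢ/nᵢ) / Σ(bᵢcᵢ/nᵢ), where nᵢ is the stratum total.
Stratum 1 (≤ High school): n = 675; a·d/n = 86·286/675 = 36.4385; b·c/n = 262·41/675 = 15.9141
Stratum 2 (Some college): n = 800; a·d/n = 83·361/800 = 37.4537; b·c/n = 331·25/800 = 10.3438
Stratum 3 (≥ Bachelor's): n = 537; a·d/n = 130·173/537 = 41.8808; b·c/n = 174·60/537 = 19.4413
OR_MH = (36.4385 + 37.4537 + 41.8808) / (15.9141 + 10.3438 + 19.4413) = 115.7731 / 45.6992 = 2.53337

2.53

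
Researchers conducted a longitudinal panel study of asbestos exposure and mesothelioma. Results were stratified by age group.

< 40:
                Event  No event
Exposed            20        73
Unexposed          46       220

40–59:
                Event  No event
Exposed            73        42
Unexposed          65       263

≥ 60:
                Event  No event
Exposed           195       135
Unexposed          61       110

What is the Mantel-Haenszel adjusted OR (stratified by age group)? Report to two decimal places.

3.08

OR_MH = Σ(aᵢdᵢ/nᵢ) / Σ(bᵢcᵢ/nᵢ), where nᵢ is the stratum total.
Stratum 1 (< 40): n = 359; a·d/n = 20·220/359 = 12.2563; b·c/n = 73·46/359 = 9.3538
Stratum 2 (40–59): n = 443; a·d/n = 73·263/443 = 43.3386; b·c/n = 42·65/443 = 6.1625
Stratum 3 (≥ 60): n = 501; a·d/n = 195·110/501 = 42.8144; b·c/n = 135·61/501 = 16.4371
OR_MH = (12.2563 + 43.3386 + 42.8144) / (9.3538 + 6.1625 + 16.4371) = 98.4092 / 31.9534 = 3.07977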